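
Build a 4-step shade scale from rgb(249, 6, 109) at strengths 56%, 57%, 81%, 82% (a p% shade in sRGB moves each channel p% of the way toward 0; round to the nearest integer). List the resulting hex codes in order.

56%: (249 − 139.44 = 109.56→110, 6 − 3.36 = 2.64→3, 109 − 61.04 = 47.96→48) → #6e0330
57%: (249 − 141.93 = 107.07→107, 6 − 3.42 = 2.58→3, 109 − 62.13 = 46.87→47) → #6b032f
81%: (249 − 201.69 = 47.31→47, 6 − 4.86 = 1.14→1, 109 − 88.29 = 20.71→21) → #2f0115
82%: (249 − 204.18 = 44.82→45, 6 − 4.92 = 1.08→1, 109 − 89.38 = 19.62→20) → #2d0114

#6e0330, #6b032f, #2f0115, #2d0114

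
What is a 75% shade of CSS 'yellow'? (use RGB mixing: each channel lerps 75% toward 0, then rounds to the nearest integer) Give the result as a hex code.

CSS yellow is rgb(255, 255, 0).
Per channel, c → c + 0.75(0 − c):
  R: 255 + 0.75×(0−255) = 255 − 191.25 = 63.75 → 64
  G: 255 − 191.25 = 63.75 → 64
  B: 0 + 0.75×(0−0) = 0 + 0 = 0 → 0
rgb(64, 64, 0) = #404000.

#404000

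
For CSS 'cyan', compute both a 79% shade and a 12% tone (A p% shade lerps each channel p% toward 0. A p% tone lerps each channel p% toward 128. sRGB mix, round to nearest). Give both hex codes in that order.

CSS cyan is rgb(0, 255, 255).
79% shade:
  R: 0 + 0.79×(0−0) = 0 + 0 = 0 → 0
  G: 255 − 201.45 = 53.55 → 54
  B: 255 + 0.79×(0−255) = 255 − 201.45 = 53.55 → 54
  → #003636
12% tone:
  R: 0 + 15.36 = 15.36 → 15
  G: 255 + 0.12×(128−255) = 255 − 15.24 = 239.76 → 240
  B: 255 + 0.12×(128−255) = 255 − 15.24 = 239.76 → 240
  → #0FF0F0

#003636, #0FF0F0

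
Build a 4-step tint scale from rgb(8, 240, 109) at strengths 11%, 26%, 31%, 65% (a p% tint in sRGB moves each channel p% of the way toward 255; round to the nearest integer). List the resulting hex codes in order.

11%: (8 + 27.17 = 35.17→35, 240 + 1.65 = 241.65→242, 109 + 16.06 = 125.06→125) → #23f27d
26%: (8 + 64.22 = 72.22→72, 240 + 3.9 = 243.9→244, 109 + 37.96 = 146.96→147) → #48f493
31%: (8 + 76.57 = 84.57→85, 240 + 4.65 = 244.65→245, 109 + 45.26 = 154.26→154) → #55f59a
65%: (8 + 160.55 = 168.55→169, 240 + 9.75 = 249.75→250, 109 + 94.9 = 203.9→204) → #a9facc

#23f27d, #48f493, #55f59a, #a9facc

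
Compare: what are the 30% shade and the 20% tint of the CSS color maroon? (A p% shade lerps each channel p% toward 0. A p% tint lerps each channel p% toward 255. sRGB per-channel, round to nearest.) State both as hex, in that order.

CSS maroon is rgb(128, 0, 0).
30% shade:
  R: 128 − 38.4 = 89.6 → 90
  G: 0 + 0.3×(0−0) = 0 + 0 = 0 → 0
  B: 0 + 0 = 0 → 0
  → #5A0000
20% tint:
  R: 128 + 0.2×(255−128) = 128 + 25.4 = 153.4 → 153
  G: 0 + 0.2×(255−0) = 0 + 51 = 51 → 51
  B: 0 + 0.2×(255−0) = 0 + 51 = 51 → 51
  → #993333

#5A0000, #993333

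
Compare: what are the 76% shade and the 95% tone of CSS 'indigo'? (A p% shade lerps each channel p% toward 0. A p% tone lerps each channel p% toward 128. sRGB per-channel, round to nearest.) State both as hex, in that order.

CSS indigo is rgb(75, 0, 130).
76% shade:
  R: 75 − 57 = 18 → 18
  G: 0 + 0.76×(0−0) = 0 + 0 = 0 → 0
  B: 130 + 0.76×(0−130) = 130 − 98.8 = 31.2 → 31
  → #12001f
95% tone:
  R: 75 + 0.95×(128−75) = 75 + 50.35 = 125.35 → 125
  G: 0 + 121.6 = 121.6 → 122
  B: 130 + 0.95×(128−130) = 130 − 1.9 = 128.1 → 128
  → #7d7a80

#12001f, #7d7a80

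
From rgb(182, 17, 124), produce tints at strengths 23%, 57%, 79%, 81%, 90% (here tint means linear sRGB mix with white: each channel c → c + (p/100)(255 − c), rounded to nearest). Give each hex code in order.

#c7489a, #e099c7, #f0cde3, #f1d2e6, #f8e7f2

23%: (182 + 16.79 = 198.79→199, 17 + 54.74 = 71.74→72, 124 + 30.13 = 154.13→154) → #c7489a
57%: (182 + 41.61 = 223.61→224, 17 + 135.66 = 152.66→153, 124 + 74.67 = 198.67→199) → #e099c7
79%: (182 + 57.67 = 239.67→240, 17 + 188.02 = 205.02→205, 124 + 103.49 = 227.49→227) → #f0cde3
81%: (182 + 59.13 = 241.13→241, 17 + 192.78 = 209.78→210, 124 + 106.11 = 230.11→230) → #f1d2e6
90%: (182 + 65.7 = 247.7→248, 17 + 214.2 = 231.2→231, 124 + 117.9 = 241.9→242) → #f8e7f2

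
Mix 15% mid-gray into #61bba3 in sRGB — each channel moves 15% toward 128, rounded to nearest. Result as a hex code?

#61bba3 is rgb(97, 187, 163).
A 15% tone moves each channel 15% toward 128:
  R: 97 + 0.15×(128−97) = 97 + 4.65 = 101.65 → 102
  G: 187 − 8.85 = 178.15 → 178
  B: 163 − 5.25 = 157.75 → 158
rgb(102, 178, 158) = #66b29e.

#66b29e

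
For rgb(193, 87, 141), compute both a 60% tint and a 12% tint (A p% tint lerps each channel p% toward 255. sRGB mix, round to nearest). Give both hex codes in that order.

60% tint:
  R: 193 + 0.6×(255−193) = 193 + 37.2 = 230.2 → 230
  G: 87 + 100.8 = 187.8 → 188
  B: 141 + 68.4 = 209.4 → 209
  → #E6BCD1
12% tint:
  R: 193 + 7.44 = 200.44 → 200
  G: 87 + 20.16 = 107.16 → 107
  B: 141 + 13.68 = 154.68 → 155
  → #C86B9B

#E6BCD1, #C86B9B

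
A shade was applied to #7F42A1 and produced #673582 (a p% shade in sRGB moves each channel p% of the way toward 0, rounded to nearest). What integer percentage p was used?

19%

#7F42A1 is rgb(127, 66, 161); #673582 is rgb(103, 53, 130).
On the B channel (widest range): 130 ≈ 161 + (p/100)(0 − 161), so p ≈ 100×(130 − 161)/(0 − 161) = -3100/-161 = 19.25.
p = 19 reproduces all three channels after rounding.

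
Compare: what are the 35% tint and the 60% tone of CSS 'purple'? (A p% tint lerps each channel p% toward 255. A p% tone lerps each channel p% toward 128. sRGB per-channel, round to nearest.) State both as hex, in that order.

CSS purple is rgb(128, 0, 128).
35% tint:
  R: 128 + 44.45 = 172.45 → 172
  G: 0 + 89.25 = 89.25 → 89
  B: 128 + 0.35×(255−128) = 128 + 44.45 = 172.45 → 172
  → #AC59AC
60% tone:
  R: 128 + 0 = 128 → 128
  G: 0 + 0.6×(128−0) = 0 + 76.8 = 76.8 → 77
  B: 128 + 0.6×(128−128) = 128 + 0 = 128 → 128
  → #804D80

#AC59AC, #804D80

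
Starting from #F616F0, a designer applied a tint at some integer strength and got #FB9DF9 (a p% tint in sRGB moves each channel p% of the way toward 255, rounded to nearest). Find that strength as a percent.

58%

#F616F0 is rgb(246, 22, 240); #FB9DF9 is rgb(251, 157, 249).
On the G channel (widest range): 157 ≈ 22 + (p/100)(255 − 22), so p ≈ 100×(157 − 22)/(255 − 22) = 13500/233 = 57.94.
p = 58 reproduces all three channels after rounding.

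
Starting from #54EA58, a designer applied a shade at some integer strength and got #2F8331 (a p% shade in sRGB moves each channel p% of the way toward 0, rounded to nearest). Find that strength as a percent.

44%

#54EA58 is rgb(84, 234, 88); #2F8331 is rgb(47, 131, 49).
On the G channel (widest range): 131 ≈ 234 + (p/100)(0 − 234), so p ≈ 100×(131 − 234)/(0 − 234) = -10300/-234 = 44.02.
p = 44 reproduces all three channels after rounding.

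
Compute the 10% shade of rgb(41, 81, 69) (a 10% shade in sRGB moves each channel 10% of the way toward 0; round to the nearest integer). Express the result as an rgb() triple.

rgb(37, 73, 62)

Lerp each channel 10% toward 0:
  R: 41 + 0.1×(0−41) = 41 − 4.1 = 36.9 → 37
  G: 81 + 0.1×(0−81) = 81 − 8.1 = 72.9 → 73
  B: 69 − 6.9 = 62.1 → 62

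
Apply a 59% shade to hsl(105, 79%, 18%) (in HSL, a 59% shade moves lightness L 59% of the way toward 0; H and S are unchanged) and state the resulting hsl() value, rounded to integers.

hsl(105, 79%, 7%)

L moves 59% from 18 toward 0: 18 − 10.62 = 7.38 → 7.
H and S are unchanged.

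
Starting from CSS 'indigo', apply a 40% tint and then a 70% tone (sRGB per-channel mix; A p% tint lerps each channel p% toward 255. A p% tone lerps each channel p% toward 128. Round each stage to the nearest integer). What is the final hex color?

#867890

CSS indigo is rgb(75, 0, 130).
A 40% tint moves each channel 40% toward 255:
  R: 75 + 72 = 147 → 147
  G: 0 + 102 = 102 → 102
  B: 130 + 0.4×(255−130) = 130 + 50 = 180 → 180
After the tint: rgb(147, 102, 180) = #9366b4.
Lerp each channel 70% toward 128:
  R: 147 + 0.7×(128−147) = 147 − 13.3 = 133.7 → 134
  G: 102 + 18.2 = 120.2 → 120
  B: 180 − 36.4 = 143.6 → 144
rgb(134, 120, 144) = #867890.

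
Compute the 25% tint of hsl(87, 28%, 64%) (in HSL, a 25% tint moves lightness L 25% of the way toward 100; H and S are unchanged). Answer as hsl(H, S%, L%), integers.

L moves 25% from 64 toward 100: 64 + 9 = 73 → 73.
H and S are unchanged.

hsl(87, 28%, 73%)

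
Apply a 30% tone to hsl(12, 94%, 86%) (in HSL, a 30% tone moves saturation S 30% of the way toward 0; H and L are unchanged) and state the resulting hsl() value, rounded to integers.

hsl(12, 66%, 86%)

S moves 30% from 94 toward 0: 94 − 28.2 = 65.8 → 66.
H and L are unchanged.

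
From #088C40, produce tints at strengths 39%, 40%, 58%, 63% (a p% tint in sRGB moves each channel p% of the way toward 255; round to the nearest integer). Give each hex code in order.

#68B98A, #6BBA8C, #97CFAF, #A4D4B8

#088C40 is rgb(8, 140, 64).
39%: (8 + 96.33 = 104.33→104, 140 + 44.85 = 184.85→185, 64 + 74.49 = 138.49→138) → #68B98A
40%: (8 + 98.8 = 106.8→107, 140 + 46 = 186→186, 64 + 76.4 = 140.4→140) → #6BBA8C
58%: (8 + 143.26 = 151.26→151, 140 + 66.7 = 206.7→207, 64 + 110.78 = 174.78→175) → #97CFAF
63%: (8 + 155.61 = 163.61→164, 140 + 72.45 = 212.45→212, 64 + 120.33 = 184.33→184) → #A4D4B8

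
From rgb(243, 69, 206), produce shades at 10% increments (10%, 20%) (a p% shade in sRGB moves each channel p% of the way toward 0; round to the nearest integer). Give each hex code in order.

10%: (243 − 24.3 = 218.7→219, 69 − 6.9 = 62.1→62, 206 − 20.6 = 185.4→185) → #DB3EB9
20%: (243 − 48.6 = 194.4→194, 69 − 13.8 = 55.2→55, 206 − 41.2 = 164.8→165) → #C237A5

#DB3EB9, #C237A5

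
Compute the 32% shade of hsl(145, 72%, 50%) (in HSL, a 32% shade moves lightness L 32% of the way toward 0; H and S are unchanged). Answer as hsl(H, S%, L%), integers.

L moves 32% from 50 toward 0: 50 − 16 = 34 → 34.
H and S are unchanged.

hsl(145, 72%, 34%)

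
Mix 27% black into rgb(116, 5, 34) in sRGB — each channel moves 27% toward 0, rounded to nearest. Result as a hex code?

#550419

Lerp each channel 27% toward 0:
  R: 116 + 0.27×(0−116) = 116 − 31.32 = 84.68 → 85
  G: 5 + 0.27×(0−5) = 5 − 1.35 = 3.65 → 4
  B: 34 + 0.27×(0−34) = 34 − 9.18 = 24.82 → 25
rgb(85, 4, 25) = #550419.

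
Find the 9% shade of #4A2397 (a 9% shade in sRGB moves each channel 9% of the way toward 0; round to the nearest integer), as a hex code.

#4A2397 is rgb(74, 35, 151).
Lerp each channel 9% toward 0:
  R: 74 + 0.09×(0−74) = 74 − 6.66 = 67.34 → 67
  G: 35 − 3.15 = 31.85 → 32
  B: 151 + 0.09×(0−151) = 151 − 13.59 = 137.41 → 137
rgb(67, 32, 137) = #432089.

#432089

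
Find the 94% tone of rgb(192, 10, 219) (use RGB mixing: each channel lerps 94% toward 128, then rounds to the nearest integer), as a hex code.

Lerp each channel 94% toward 128:
  R: 192 + 0.94×(128−192) = 192 − 60.16 = 131.84 → 132
  G: 10 + 0.94×(128−10) = 10 + 110.92 = 120.92 → 121
  B: 219 − 85.54 = 133.46 → 133
rgb(132, 121, 133) = #847985.

#847985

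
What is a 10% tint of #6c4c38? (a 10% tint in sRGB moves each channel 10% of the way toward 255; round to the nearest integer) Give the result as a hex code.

#6c4c38 is rgb(108, 76, 56).
A 10% tint moves each channel 10% toward 255:
  R: 108 + 0.1×(255−108) = 108 + 14.7 = 122.7 → 123
  G: 76 + 0.1×(255−76) = 76 + 17.9 = 93.9 → 94
  B: 56 + 0.1×(255−56) = 56 + 19.9 = 75.9 → 76
rgb(123, 94, 76) = #7b5e4c.

#7b5e4c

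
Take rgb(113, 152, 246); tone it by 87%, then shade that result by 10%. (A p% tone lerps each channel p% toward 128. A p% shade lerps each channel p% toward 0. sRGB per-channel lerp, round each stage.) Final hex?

#717681

Lerp each channel 87% toward 128:
  R: 113 + 13.05 = 126.05 → 126
  G: 152 − 20.88 = 131.12 → 131
  B: 246 − 102.66 = 143.34 → 143
After the tone: rgb(126, 131, 143) = #7e838f.
A 10% shade moves each channel 10% toward 0:
  R: 126 − 12.6 = 113.4 → 113
  G: 131 − 13.1 = 117.9 → 118
  B: 143 − 14.3 = 128.7 → 129
rgb(113, 118, 129) = #717681.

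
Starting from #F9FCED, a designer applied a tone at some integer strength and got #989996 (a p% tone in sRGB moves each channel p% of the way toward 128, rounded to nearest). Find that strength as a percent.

80%

#F9FCED is rgb(249, 252, 237); #989996 is rgb(152, 153, 150).
On the G channel (widest range): 153 ≈ 252 + (p/100)(128 − 252), so p ≈ 100×(153 − 252)/(128 − 252) = -9900/-124 = 79.84.
p = 80 reproduces all three channels after rounding.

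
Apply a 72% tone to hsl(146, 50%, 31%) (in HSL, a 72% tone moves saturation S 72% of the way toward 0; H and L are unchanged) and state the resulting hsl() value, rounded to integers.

S moves 72% from 50 toward 0: 50 − 36 = 14 → 14.
H and L are unchanged.

hsl(146, 14%, 31%)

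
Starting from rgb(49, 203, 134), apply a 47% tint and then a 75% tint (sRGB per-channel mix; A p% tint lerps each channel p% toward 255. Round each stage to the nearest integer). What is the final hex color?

Per channel, c → c + 0.47(255 − c):
  R: 49 + 0.47×(255−49) = 49 + 96.82 = 145.82 → 146
  G: 203 + 0.47×(255−203) = 203 + 24.44 = 227.44 → 227
  B: 134 + 0.47×(255−134) = 134 + 56.87 = 190.87 → 191
After the tint: rgb(146, 227, 191) = #92e3bf.
Per channel, c → c + 0.75(255 − c):
  R: 146 + 0.75×(255−146) = 146 + 81.75 = 227.75 → 228
  G: 227 + 0.75×(255−227) = 227 + 21 = 248 → 248
  B: 191 + 48 = 239 → 239
rgb(228, 248, 239) = #e4f8ef.

#e4f8ef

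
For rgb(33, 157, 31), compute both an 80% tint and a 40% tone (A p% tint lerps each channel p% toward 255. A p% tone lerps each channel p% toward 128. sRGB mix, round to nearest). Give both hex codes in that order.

#D3EBD2, #479146

80% tint:
  R: 33 + 177.6 = 210.6 → 211
  G: 157 + 0.8×(255−157) = 157 + 78.4 = 235.4 → 235
  B: 31 + 179.2 = 210.2 → 210
  → #D3EBD2
40% tone:
  R: 33 + 38 = 71 → 71
  G: 157 + 0.4×(128−157) = 157 − 11.6 = 145.4 → 145
  B: 31 + 38.8 = 69.8 → 70
  → #479146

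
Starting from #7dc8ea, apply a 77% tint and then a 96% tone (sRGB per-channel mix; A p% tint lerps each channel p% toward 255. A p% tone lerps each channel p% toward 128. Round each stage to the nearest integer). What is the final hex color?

#7dc8ea is rgb(125, 200, 234).
Lerp each channel 77% toward 255:
  R: 125 + 0.77×(255−125) = 125 + 100.1 = 225.1 → 225
  G: 200 + 42.35 = 242.35 → 242
  B: 234 + 0.77×(255−234) = 234 + 16.17 = 250.17 → 250
After the tint: rgb(225, 242, 250) = #e1f2fa.
Per channel, c → c + 0.96(128 − c):
  R: 225 − 93.12 = 131.88 → 132
  G: 242 + 0.96×(128−242) = 242 − 109.44 = 132.56 → 133
  B: 250 − 117.12 = 132.88 → 133
rgb(132, 133, 133) = #848585.

#848585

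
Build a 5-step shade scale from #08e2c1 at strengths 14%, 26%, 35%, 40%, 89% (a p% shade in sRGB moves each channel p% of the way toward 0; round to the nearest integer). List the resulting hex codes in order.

#07c2a6, #06a78f, #05937d, #058874, #011915

#08e2c1 is rgb(8, 226, 193).
14%: (8 − 1.12 = 6.88→7, 226 − 31.64 = 194.36→194, 193 − 27.02 = 165.98→166) → #07c2a6
26%: (8 − 2.08 = 5.92→6, 226 − 58.76 = 167.24→167, 193 − 50.18 = 142.82→143) → #06a78f
35%: (8 − 2.8 = 5.2→5, 226 − 79.1 = 146.9→147, 193 − 67.55 = 125.45→125) → #05937d
40%: (8 − 3.2 = 4.8→5, 226 − 90.4 = 135.6→136, 193 − 77.2 = 115.8→116) → #058874
89%: (8 − 7.12 = 0.88→1, 226 − 201.14 = 24.86→25, 193 − 171.77 = 21.23→21) → #011915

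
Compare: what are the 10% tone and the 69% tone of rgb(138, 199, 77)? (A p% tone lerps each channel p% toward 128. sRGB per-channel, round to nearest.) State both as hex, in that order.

10% tone:
  R: 138 − 1 = 137 → 137
  G: 199 − 7.1 = 191.9 → 192
  B: 77 + 0.1×(128−77) = 77 + 5.1 = 82.1 → 82
  → #89C052
69% tone:
  R: 138 + 0.69×(128−138) = 138 − 6.9 = 131.1 → 131
  G: 199 + 0.69×(128−199) = 199 − 48.99 = 150.01 → 150
  B: 77 + 0.69×(128−77) = 77 + 35.19 = 112.19 → 112
  → #839670

#89C052, #839670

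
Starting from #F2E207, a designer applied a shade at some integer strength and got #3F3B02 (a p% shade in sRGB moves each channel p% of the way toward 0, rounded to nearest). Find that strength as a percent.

#F2E207 is rgb(242, 226, 7); #3F3B02 is rgb(63, 59, 2).
On the R channel (widest range): 63 ≈ 242 + (p/100)(0 − 242), so p ≈ 100×(63 − 242)/(0 − 242) = -17900/-242 = 73.97.
p = 74 reproduces all three channels after rounding.

74%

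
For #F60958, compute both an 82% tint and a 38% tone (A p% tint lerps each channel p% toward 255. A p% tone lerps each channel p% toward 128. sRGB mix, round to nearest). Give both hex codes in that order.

#FDD3E1, #C93667

#F60958 is rgb(246, 9, 88).
82% tint:
  R: 246 + 0.82×(255−246) = 246 + 7.38 = 253.38 → 253
  G: 9 + 201.72 = 210.72 → 211
  B: 88 + 136.94 = 224.94 → 225
  → #FDD3E1
38% tone:
  R: 246 + 0.38×(128−246) = 246 − 44.84 = 201.16 → 201
  G: 9 + 45.22 = 54.22 → 54
  B: 88 + 15.2 = 103.2 → 103
  → #C93667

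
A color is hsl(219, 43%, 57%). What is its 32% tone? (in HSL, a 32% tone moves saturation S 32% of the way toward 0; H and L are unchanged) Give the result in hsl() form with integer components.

S moves 32% from 43 toward 0: 43 − 13.76 = 29.24 → 29.
H and L are unchanged.

hsl(219, 29%, 57%)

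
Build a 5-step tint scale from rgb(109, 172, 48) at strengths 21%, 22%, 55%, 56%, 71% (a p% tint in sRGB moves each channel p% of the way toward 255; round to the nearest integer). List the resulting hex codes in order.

21%: (109 + 30.66 = 139.66→140, 172 + 17.43 = 189.43→189, 48 + 43.47 = 91.47→91) → #8CBD5B
22%: (109 + 32.12 = 141.12→141, 172 + 18.26 = 190.26→190, 48 + 45.54 = 93.54→94) → #8DBE5E
55%: (109 + 80.3 = 189.3→189, 172 + 45.65 = 217.65→218, 48 + 113.85 = 161.85→162) → #BDDAA2
56%: (109 + 81.76 = 190.76→191, 172 + 46.48 = 218.48→218, 48 + 115.92 = 163.92→164) → #BFDAA4
71%: (109 + 103.66 = 212.66→213, 172 + 58.93 = 230.93→231, 48 + 146.97 = 194.97→195) → #D5E7C3

#8CBD5B, #8DBE5E, #BDDAA2, #BFDAA4, #D5E7C3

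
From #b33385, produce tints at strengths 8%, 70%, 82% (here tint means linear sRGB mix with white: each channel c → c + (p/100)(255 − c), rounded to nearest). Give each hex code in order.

#b33385 is rgb(179, 51, 133).
8%: (179 + 6.08 = 185.08→185, 51 + 16.32 = 67.32→67, 133 + 9.76 = 142.76→143) → #b9438f
70%: (179 + 53.2 = 232.2→232, 51 + 142.8 = 193.8→194, 133 + 85.4 = 218.4→218) → #e8c2da
82%: (179 + 62.32 = 241.32→241, 51 + 167.28 = 218.28→218, 133 + 100.04 = 233.04→233) → #f1dae9

#b9438f, #e8c2da, #f1dae9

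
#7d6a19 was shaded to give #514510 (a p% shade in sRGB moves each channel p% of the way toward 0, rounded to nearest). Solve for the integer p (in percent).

#7d6a19 is rgb(125, 106, 25); #514510 is rgb(81, 69, 16).
On the R channel (widest range): 81 ≈ 125 + (p/100)(0 − 125), so p ≈ 100×(81 − 125)/(0 − 125) = -4400/-125 = 35.20.
p = 35 reproduces all three channels after rounding.

35%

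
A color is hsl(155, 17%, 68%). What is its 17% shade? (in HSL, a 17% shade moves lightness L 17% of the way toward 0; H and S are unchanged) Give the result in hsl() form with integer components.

hsl(155, 17%, 56%)

L moves 17% from 68 toward 0: 68 − 11.56 = 56.44 → 56.
H and S are unchanged.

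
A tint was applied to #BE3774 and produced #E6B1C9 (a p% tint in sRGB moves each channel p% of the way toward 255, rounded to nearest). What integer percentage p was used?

#BE3774 is rgb(190, 55, 116); #E6B1C9 is rgb(230, 177, 201).
On the G channel (widest range): 177 ≈ 55 + (p/100)(255 − 55), so p ≈ 100×(177 − 55)/(255 − 55) = 12200/200 = 61.00.
p = 61 reproduces all three channels after rounding.

61%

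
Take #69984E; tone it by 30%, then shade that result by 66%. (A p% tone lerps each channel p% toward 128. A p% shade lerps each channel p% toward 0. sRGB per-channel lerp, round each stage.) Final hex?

#69984E is rgb(105, 152, 78).
Lerp each channel 30% toward 128:
  R: 105 + 6.9 = 111.9 → 112
  G: 152 + 0.3×(128−152) = 152 − 7.2 = 144.8 → 145
  B: 78 + 15 = 93 → 93
After the tone: rgb(112, 145, 93) = #70915D.
Lerp each channel 66% toward 0:
  R: 112 − 73.92 = 38.08 → 38
  G: 145 + 0.66×(0−145) = 145 − 95.7 = 49.3 → 49
  B: 93 − 61.38 = 31.62 → 32
rgb(38, 49, 32) = #263120.

#263120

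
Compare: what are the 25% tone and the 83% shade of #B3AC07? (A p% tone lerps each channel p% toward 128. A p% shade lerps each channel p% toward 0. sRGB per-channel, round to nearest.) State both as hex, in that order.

#B3AC07 is rgb(179, 172, 7).
25% tone:
  R: 179 + 0.25×(128−179) = 179 − 12.75 = 166.25 → 166
  G: 172 + 0.25×(128−172) = 172 − 11 = 161 → 161
  B: 7 + 30.25 = 37.25 → 37
  → #A6A125
83% shade:
  R: 179 − 148.57 = 30.43 → 30
  G: 172 + 0.83×(0−172) = 172 − 142.76 = 29.24 → 29
  B: 7 − 5.81 = 1.19 → 1
  → #1E1D01

#A6A125, #1E1D01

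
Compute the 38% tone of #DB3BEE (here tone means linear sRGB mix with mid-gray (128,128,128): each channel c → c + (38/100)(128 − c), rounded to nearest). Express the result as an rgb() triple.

#DB3BEE is rgb(219, 59, 238).
A 38% tone moves each channel 38% toward 128:
  R: 219 + 0.38×(128−219) = 219 − 34.58 = 184.42 → 184
  G: 59 + 0.38×(128−59) = 59 + 26.22 = 85.22 → 85
  B: 238 − 41.8 = 196.2 → 196

rgb(184, 85, 196)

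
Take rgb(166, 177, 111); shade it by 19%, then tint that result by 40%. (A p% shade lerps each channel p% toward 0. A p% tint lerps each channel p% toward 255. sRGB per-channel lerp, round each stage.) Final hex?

Lerp each channel 19% toward 0:
  R: 166 − 31.54 = 134.46 → 134
  G: 177 − 33.63 = 143.37 → 143
  B: 111 + 0.19×(0−111) = 111 − 21.09 = 89.91 → 90
After the shade: rgb(134, 143, 90) = #868F5A.
Lerp each channel 40% toward 255:
  R: 134 + 0.4×(255−134) = 134 + 48.4 = 182.4 → 182
  G: 143 + 0.4×(255−143) = 143 + 44.8 = 187.8 → 188
  B: 90 + 66 = 156 → 156
rgb(182, 188, 156) = #B6BC9C.

#B6BC9C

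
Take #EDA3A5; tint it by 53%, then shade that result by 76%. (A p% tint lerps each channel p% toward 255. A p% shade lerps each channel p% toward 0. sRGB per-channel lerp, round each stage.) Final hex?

#EDA3A5 is rgb(237, 163, 165).
Per channel, c → c + 0.53(255 − c):
  R: 237 + 0.53×(255−237) = 237 + 9.54 = 246.54 → 247
  G: 163 + 0.53×(255−163) = 163 + 48.76 = 211.76 → 212
  B: 165 + 0.53×(255−165) = 165 + 47.7 = 212.7 → 213
After the tint: rgb(247, 212, 213) = #F7D4D5.
Lerp each channel 76% toward 0:
  R: 247 − 187.72 = 59.28 → 59
  G: 212 + 0.76×(0−212) = 212 − 161.12 = 50.88 → 51
  B: 213 − 161.88 = 51.12 → 51
rgb(59, 51, 51) = #3B3333.

#3B3333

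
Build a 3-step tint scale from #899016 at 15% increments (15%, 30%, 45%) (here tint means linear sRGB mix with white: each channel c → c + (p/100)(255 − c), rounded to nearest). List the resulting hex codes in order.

#9ba139, #acb15c, #bec27f

#899016 is rgb(137, 144, 22).
15%: (137 + 17.7 = 154.7→155, 144 + 16.65 = 160.65→161, 22 + 34.95 = 56.95→57) → #9ba139
30%: (137 + 35.4 = 172.4→172, 144 + 33.3 = 177.3→177, 22 + 69.9 = 91.9→92) → #acb15c
45%: (137 + 53.1 = 190.1→190, 144 + 49.95 = 193.95→194, 22 + 104.85 = 126.85→127) → #bec27f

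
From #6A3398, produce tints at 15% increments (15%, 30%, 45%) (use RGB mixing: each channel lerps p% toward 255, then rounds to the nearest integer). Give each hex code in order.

#6A3398 is rgb(106, 51, 152).
15%: (106 + 22.35 = 128.35→128, 51 + 30.6 = 81.6→82, 152 + 15.45 = 167.45→167) → #8052A7
30%: (106 + 44.7 = 150.7→151, 51 + 61.2 = 112.2→112, 152 + 30.9 = 182.9→183) → #9770B7
45%: (106 + 67.05 = 173.05→173, 51 + 91.8 = 142.8→143, 152 + 46.35 = 198.35→198) → #AD8FC6

#8052A7, #9770B7, #AD8FC6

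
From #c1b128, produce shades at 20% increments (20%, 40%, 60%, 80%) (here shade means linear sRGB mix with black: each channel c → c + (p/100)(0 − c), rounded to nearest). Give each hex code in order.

#9a8e20, #746a18, #4d4710, #272308

#c1b128 is rgb(193, 177, 40).
20%: (193 − 38.6 = 154.4→154, 177 − 35.4 = 141.6→142, 40 − 8 = 32→32) → #9a8e20
40%: (193 − 77.2 = 115.8→116, 177 − 70.8 = 106.2→106, 40 − 16 = 24→24) → #746a18
60%: (193 − 115.8 = 77.2→77, 177 − 106.2 = 70.8→71, 40 − 24 = 16→16) → #4d4710
80%: (193 − 154.4 = 38.6→39, 177 − 141.6 = 35.4→35, 40 − 32 = 8→8) → #272308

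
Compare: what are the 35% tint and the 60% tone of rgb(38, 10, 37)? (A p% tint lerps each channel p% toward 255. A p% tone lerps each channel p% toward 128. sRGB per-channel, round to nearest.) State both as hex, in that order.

35% tint:
  R: 38 + 75.95 = 113.95 → 114
  G: 10 + 0.35×(255−10) = 10 + 85.75 = 95.75 → 96
  B: 37 + 76.3 = 113.3 → 113
  → #726071
60% tone:
  R: 38 + 54 = 92 → 92
  G: 10 + 70.8 = 80.8 → 81
  B: 37 + 0.6×(128−37) = 37 + 54.6 = 91.6 → 92
  → #5c515c

#726071, #5c515c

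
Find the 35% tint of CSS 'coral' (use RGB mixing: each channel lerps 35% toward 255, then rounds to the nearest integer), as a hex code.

#FFAC8D

CSS coral is rgb(255, 127, 80).
Per channel, c → c + 0.35(255 − c):
  R: 255 + 0 = 255 → 255
  G: 127 + 0.35×(255−127) = 127 + 44.8 = 171.8 → 172
  B: 80 + 0.35×(255−80) = 80 + 61.25 = 141.25 → 141
rgb(255, 172, 141) = #FFAC8D.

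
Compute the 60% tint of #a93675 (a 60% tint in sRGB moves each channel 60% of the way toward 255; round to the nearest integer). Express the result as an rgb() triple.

rgb(221, 175, 200)

#a93675 is rgb(169, 54, 117).
Per channel, c → c + 0.6(255 − c):
  R: 169 + 51.6 = 220.6 → 221
  G: 54 + 120.6 = 174.6 → 175
  B: 117 + 0.6×(255−117) = 117 + 82.8 = 199.8 → 200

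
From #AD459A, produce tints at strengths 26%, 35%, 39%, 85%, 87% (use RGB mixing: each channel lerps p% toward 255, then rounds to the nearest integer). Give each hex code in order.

#C275B4, #CA86BD, #CD8EC1, #F3E3F0, #F4E7F2

#AD459A is rgb(173, 69, 154).
26%: (173 + 21.32 = 194.32→194, 69 + 48.36 = 117.36→117, 154 + 26.26 = 180.26→180) → #C275B4
35%: (173 + 28.7 = 201.7→202, 69 + 65.1 = 134.1→134, 154 + 35.35 = 189.35→189) → #CA86BD
39%: (173 + 31.98 = 204.98→205, 69 + 72.54 = 141.54→142, 154 + 39.39 = 193.39→193) → #CD8EC1
85%: (173 + 69.7 = 242.7→243, 69 + 158.1 = 227.1→227, 154 + 85.85 = 239.85→240) → #F3E3F0
87%: (173 + 71.34 = 244.34→244, 69 + 161.82 = 230.82→231, 154 + 87.87 = 241.87→242) → #F4E7F2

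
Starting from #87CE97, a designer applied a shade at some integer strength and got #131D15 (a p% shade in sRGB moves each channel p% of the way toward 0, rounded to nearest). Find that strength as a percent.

86%

#87CE97 is rgb(135, 206, 151); #131D15 is rgb(19, 29, 21).
On the G channel (widest range): 29 ≈ 206 + (p/100)(0 − 206), so p ≈ 100×(29 − 206)/(0 − 206) = -17700/-206 = 85.92.
p = 86 reproduces all three channels after rounding.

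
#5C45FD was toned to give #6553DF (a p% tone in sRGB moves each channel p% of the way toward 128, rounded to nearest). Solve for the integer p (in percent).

#5C45FD is rgb(92, 69, 253); #6553DF is rgb(101, 83, 223).
On the B channel (widest range): 223 ≈ 253 + (p/100)(128 − 253), so p ≈ 100×(223 − 253)/(128 − 253) = -3000/-125 = 24.00.
p = 24 reproduces all three channels after rounding.

24%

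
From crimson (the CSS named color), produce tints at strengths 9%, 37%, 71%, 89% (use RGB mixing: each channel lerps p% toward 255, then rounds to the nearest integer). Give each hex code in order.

CSS crimson is rgb(220, 20, 60).
9%: (220 + 3.15 = 223.15→223, 20 + 21.15 = 41.15→41, 60 + 17.55 = 77.55→78) → #DF294E
37%: (220 + 12.95 = 232.95→233, 20 + 86.95 = 106.95→107, 60 + 72.15 = 132.15→132) → #E96B84
71%: (220 + 24.85 = 244.85→245, 20 + 166.85 = 186.85→187, 60 + 138.45 = 198.45→198) → #F5BBC6
89%: (220 + 31.15 = 251.15→251, 20 + 209.15 = 229.15→229, 60 + 173.55 = 233.55→234) → #FBE5EA

#DF294E, #E96B84, #F5BBC6, #FBE5EA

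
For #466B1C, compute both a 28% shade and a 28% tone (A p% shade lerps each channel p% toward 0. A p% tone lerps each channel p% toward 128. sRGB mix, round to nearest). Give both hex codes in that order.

#466B1C is rgb(70, 107, 28).
28% shade:
  R: 70 + 0.28×(0−70) = 70 − 19.6 = 50.4 → 50
  G: 107 + 0.28×(0−107) = 107 − 29.96 = 77.04 → 77
  B: 28 + 0.28×(0−28) = 28 − 7.84 = 20.16 → 20
  → #324D14
28% tone:
  R: 70 + 16.24 = 86.24 → 86
  G: 107 + 5.88 = 112.88 → 113
  B: 28 + 0.28×(128−28) = 28 + 28 = 56 → 56
  → #567138

#324D14, #567138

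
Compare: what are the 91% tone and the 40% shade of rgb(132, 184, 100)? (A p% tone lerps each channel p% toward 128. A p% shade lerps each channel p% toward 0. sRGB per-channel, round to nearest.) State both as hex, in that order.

91% tone:
  R: 132 − 3.64 = 128.36 → 128
  G: 184 + 0.91×(128−184) = 184 − 50.96 = 133.04 → 133
  B: 100 + 0.91×(128−100) = 100 + 25.48 = 125.48 → 125
  → #80857D
40% shade:
  R: 132 − 52.8 = 79.2 → 79
  G: 184 − 73.6 = 110.4 → 110
  B: 100 + 0.4×(0−100) = 100 − 40 = 60 → 60
  → #4F6E3C

#80857D, #4F6E3C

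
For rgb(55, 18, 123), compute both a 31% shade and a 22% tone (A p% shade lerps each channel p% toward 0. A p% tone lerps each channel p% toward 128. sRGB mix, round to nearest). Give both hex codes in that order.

31% shade:
  R: 55 + 0.31×(0−55) = 55 − 17.05 = 37.95 → 38
  G: 18 + 0.31×(0−18) = 18 − 5.58 = 12.42 → 12
  B: 123 − 38.13 = 84.87 → 85
  → #260C55
22% tone:
  R: 55 + 0.22×(128−55) = 55 + 16.06 = 71.06 → 71
  G: 18 + 24.2 = 42.2 → 42
  B: 123 + 1.1 = 124.1 → 124
  → #472A7C

#260C55, #472A7C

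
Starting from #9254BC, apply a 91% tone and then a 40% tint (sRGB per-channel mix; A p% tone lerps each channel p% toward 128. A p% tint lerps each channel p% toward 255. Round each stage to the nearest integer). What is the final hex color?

#9254BC is rgb(146, 84, 188).
Per channel, c → c + 0.91(128 − c):
  R: 146 + 0.91×(128−146) = 146 − 16.38 = 129.62 → 130
  G: 84 + 40.04 = 124.04 → 124
  B: 188 − 54.6 = 133.4 → 133
After the tone: rgb(130, 124, 133) = #827C85.
Per channel, c → c + 0.4(255 − c):
  R: 130 + 0.4×(255−130) = 130 + 50 = 180 → 180
  G: 124 + 0.4×(255−124) = 124 + 52.4 = 176.4 → 176
  B: 133 + 48.8 = 181.8 → 182
rgb(180, 176, 182) = #B4B0B6.

#B4B0B6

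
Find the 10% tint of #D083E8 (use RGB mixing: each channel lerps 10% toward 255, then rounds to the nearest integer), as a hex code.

#D58FEA

#D083E8 is rgb(208, 131, 232).
Per channel, c → c + 0.1(255 − c):
  R: 208 + 4.7 = 212.7 → 213
  G: 131 + 0.1×(255−131) = 131 + 12.4 = 143.4 → 143
  B: 232 + 0.1×(255−232) = 232 + 2.3 = 234.3 → 234
rgb(213, 143, 234) = #D58FEA.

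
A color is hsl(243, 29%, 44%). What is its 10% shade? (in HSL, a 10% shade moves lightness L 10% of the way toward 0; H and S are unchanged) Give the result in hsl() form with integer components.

hsl(243, 29%, 40%)

L moves 10% from 44 toward 0: 44 − 4.4 = 39.6 → 40.
H and S are unchanged.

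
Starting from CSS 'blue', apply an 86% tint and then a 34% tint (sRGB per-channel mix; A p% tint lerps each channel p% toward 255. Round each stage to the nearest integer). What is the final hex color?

#E7E7FF

CSS blue is rgb(0, 0, 255).
Lerp each channel 86% toward 255:
  R: 0 + 219.3 = 219.3 → 219
  G: 0 + 0.86×(255−0) = 0 + 219.3 = 219.3 → 219
  B: 255 + 0.86×(255−255) = 255 + 0 = 255 → 255
After the tint: rgb(219, 219, 255) = #DBDBFF.
Per channel, c → c + 0.34(255 − c):
  R: 219 + 0.34×(255−219) = 219 + 12.24 = 231.24 → 231
  G: 219 + 0.34×(255−219) = 219 + 12.24 = 231.24 → 231
  B: 255 + 0.34×(255−255) = 255 + 0 = 255 → 255
rgb(231, 231, 255) = #E7E7FF.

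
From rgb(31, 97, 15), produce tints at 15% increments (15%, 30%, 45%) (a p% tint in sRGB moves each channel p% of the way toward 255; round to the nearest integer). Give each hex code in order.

15%: (31 + 33.6 = 64.6→65, 97 + 23.7 = 120.7→121, 15 + 36 = 51→51) → #417933
30%: (31 + 67.2 = 98.2→98, 97 + 47.4 = 144.4→144, 15 + 72 = 87→87) → #629057
45%: (31 + 100.8 = 131.8→132, 97 + 71.1 = 168.1→168, 15 + 108 = 123→123) → #84A87B

#417933, #629057, #84A87B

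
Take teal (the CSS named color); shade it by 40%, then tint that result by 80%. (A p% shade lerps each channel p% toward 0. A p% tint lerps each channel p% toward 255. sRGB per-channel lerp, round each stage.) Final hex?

CSS teal is rgb(0, 128, 128).
Lerp each channel 40% toward 0:
  R: 0 + 0.4×(0−0) = 0 + 0 = 0 → 0
  G: 128 + 0.4×(0−128) = 128 − 51.2 = 76.8 → 77
  B: 128 + 0.4×(0−128) = 128 − 51.2 = 76.8 → 77
After the shade: rgb(0, 77, 77) = #004D4D.
Lerp each channel 80% toward 255:
  R: 0 + 204 = 204 → 204
  G: 77 + 0.8×(255−77) = 77 + 142.4 = 219.4 → 219
  B: 77 + 0.8×(255−77) = 77 + 142.4 = 219.4 → 219
rgb(204, 219, 219) = #CCDBDB.

#CCDBDB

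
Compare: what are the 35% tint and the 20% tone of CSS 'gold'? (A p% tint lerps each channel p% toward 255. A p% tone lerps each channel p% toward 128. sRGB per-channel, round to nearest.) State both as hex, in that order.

#FFE559, #E6C61A

CSS gold is rgb(255, 215, 0).
35% tint:
  R: 255 + 0.35×(255−255) = 255 + 0 = 255 → 255
  G: 215 + 14 = 229 → 229
  B: 0 + 0.35×(255−0) = 0 + 89.25 = 89.25 → 89
  → #FFE559
20% tone:
  R: 255 − 25.4 = 229.6 → 230
  G: 215 − 17.4 = 197.6 → 198
  B: 0 + 0.2×(128−0) = 0 + 25.6 = 25.6 → 26
  → #E6C61A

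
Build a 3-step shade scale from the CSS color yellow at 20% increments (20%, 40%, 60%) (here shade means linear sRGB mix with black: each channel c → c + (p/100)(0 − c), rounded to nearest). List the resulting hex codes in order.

#cccc00, #999900, #666600

CSS yellow is rgb(255, 255, 0).
20%: (255 − 51 = 204→204, 255 − 51 = 204→204, 0→0) → #cccc00
40%: (255 − 102 = 153→153, 255 − 102 = 153→153, 0→0) → #999900
60%: (255 − 153 = 102→102, 255 − 153 = 102→102, 0→0) → #666600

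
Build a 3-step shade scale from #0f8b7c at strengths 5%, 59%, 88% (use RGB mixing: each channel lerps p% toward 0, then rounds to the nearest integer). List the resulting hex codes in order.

#0e8476, #063933, #02110f

#0f8b7c is rgb(15, 139, 124).
5%: (15 − 0.75 = 14.25→14, 139 − 6.95 = 132.05→132, 124 − 6.2 = 117.8→118) → #0e8476
59%: (15 − 8.85 = 6.15→6, 139 − 82.01 = 56.99→57, 124 − 73.16 = 50.84→51) → #063933
88%: (15 − 13.2 = 1.8→2, 139 − 122.32 = 16.68→17, 124 − 109.12 = 14.88→15) → #02110f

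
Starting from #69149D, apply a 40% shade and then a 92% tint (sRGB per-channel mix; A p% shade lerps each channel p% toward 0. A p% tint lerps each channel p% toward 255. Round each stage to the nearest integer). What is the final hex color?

#69149D is rgb(105, 20, 157).
Lerp each channel 40% toward 0:
  R: 105 + 0.4×(0−105) = 105 − 42 = 63 → 63
  G: 20 + 0.4×(0−20) = 20 − 8 = 12 → 12
  B: 157 − 62.8 = 94.2 → 94
After the shade: rgb(63, 12, 94) = #3F0C5E.
Lerp each channel 92% toward 255:
  R: 63 + 0.92×(255−63) = 63 + 176.64 = 239.64 → 240
  G: 12 + 223.56 = 235.56 → 236
  B: 94 + 0.92×(255−94) = 94 + 148.12 = 242.12 → 242
rgb(240, 236, 242) = #F0ECF2.

#F0ECF2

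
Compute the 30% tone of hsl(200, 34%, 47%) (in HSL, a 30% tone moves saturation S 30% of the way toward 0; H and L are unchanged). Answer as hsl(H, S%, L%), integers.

S moves 30% from 34 toward 0: 34 − 10.2 = 23.8 → 24.
H and L are unchanged.

hsl(200, 24%, 47%)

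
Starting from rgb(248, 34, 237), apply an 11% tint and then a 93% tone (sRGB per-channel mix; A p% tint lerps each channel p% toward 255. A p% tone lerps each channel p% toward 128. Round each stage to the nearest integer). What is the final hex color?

#887B88

Lerp each channel 11% toward 255:
  R: 248 + 0.77 = 248.77 → 249
  G: 34 + 0.11×(255−34) = 34 + 24.31 = 58.31 → 58
  B: 237 + 1.98 = 238.98 → 239
After the tint: rgb(249, 58, 239) = #F93AEF.
A 93% tone moves each channel 93% toward 128:
  R: 249 + 0.93×(128−249) = 249 − 112.53 = 136.47 → 136
  G: 58 + 65.1 = 123.1 → 123
  B: 239 − 103.23 = 135.77 → 136
rgb(136, 123, 136) = #887B88.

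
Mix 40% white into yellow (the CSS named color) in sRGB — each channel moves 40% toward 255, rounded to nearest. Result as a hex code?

CSS yellow is rgb(255, 255, 0).
Per channel, c → c + 0.4(255 − c):
  R: 255 + 0 = 255 → 255
  G: 255 + 0.4×(255−255) = 255 + 0 = 255 → 255
  B: 0 + 102 = 102 → 102
rgb(255, 255, 102) = #ffff66.

#ffff66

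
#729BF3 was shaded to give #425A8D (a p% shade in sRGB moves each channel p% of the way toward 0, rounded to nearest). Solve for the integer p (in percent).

#729BF3 is rgb(114, 155, 243); #425A8D is rgb(66, 90, 141).
On the B channel (widest range): 141 ≈ 243 + (p/100)(0 − 243), so p ≈ 100×(141 − 243)/(0 − 243) = -10200/-243 = 41.98.
p = 42 reproduces all three channels after rounding.

42%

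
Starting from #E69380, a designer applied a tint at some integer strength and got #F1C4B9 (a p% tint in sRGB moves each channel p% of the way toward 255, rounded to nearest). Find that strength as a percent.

45%

#E69380 is rgb(230, 147, 128); #F1C4B9 is rgb(241, 196, 185).
On the B channel (widest range): 185 ≈ 128 + (p/100)(255 − 128), so p ≈ 100×(185 − 128)/(255 − 128) = 5700/127 = 44.88.
p = 45 reproduces all three channels after rounding.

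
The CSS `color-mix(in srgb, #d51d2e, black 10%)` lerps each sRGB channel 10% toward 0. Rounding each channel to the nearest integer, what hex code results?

#c01a29

#d51d2e is rgb(213, 29, 46).
A 10% shade moves each channel 10% toward 0:
  R: 213 + 0.1×(0−213) = 213 − 21.3 = 191.7 → 192
  G: 29 + 0.1×(0−29) = 29 − 2.9 = 26.1 → 26
  B: 46 + 0.1×(0−46) = 46 − 4.6 = 41.4 → 41
rgb(192, 26, 41) = #c01a29.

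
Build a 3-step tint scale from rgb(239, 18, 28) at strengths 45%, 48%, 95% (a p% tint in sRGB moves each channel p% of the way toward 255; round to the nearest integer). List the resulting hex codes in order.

45%: (239 + 7.2 = 246.2→246, 18 + 106.65 = 124.65→125, 28 + 102.15 = 130.15→130) → #F67D82
48%: (239 + 7.68 = 246.68→247, 18 + 113.76 = 131.76→132, 28 + 108.96 = 136.96→137) → #F78489
95%: (239 + 15.2 = 254.2→254, 18 + 225.15 = 243.15→243, 28 + 215.65 = 243.65→244) → #FEF3F4

#F67D82, #F78489, #FEF3F4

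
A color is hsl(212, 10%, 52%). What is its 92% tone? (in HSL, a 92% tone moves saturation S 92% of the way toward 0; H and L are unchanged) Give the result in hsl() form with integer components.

hsl(212, 1%, 52%)

S moves 92% from 10 toward 0: 10 − 9.2 = 0.8 → 1.
H and L are unchanged.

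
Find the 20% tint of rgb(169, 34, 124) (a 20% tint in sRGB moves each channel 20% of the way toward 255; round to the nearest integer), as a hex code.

Lerp each channel 20% toward 255:
  R: 169 + 0.2×(255−169) = 169 + 17.2 = 186.2 → 186
  G: 34 + 0.2×(255−34) = 34 + 44.2 = 78.2 → 78
  B: 124 + 0.2×(255−124) = 124 + 26.2 = 150.2 → 150
rgb(186, 78, 150) = #BA4E96.

#BA4E96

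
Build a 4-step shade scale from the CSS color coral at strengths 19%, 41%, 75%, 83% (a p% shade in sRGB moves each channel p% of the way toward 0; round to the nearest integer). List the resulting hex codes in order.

CSS coral is rgb(255, 127, 80).
19%: (255 − 48.45 = 206.55→207, 127 − 24.13 = 102.87→103, 80 − 15.2 = 64.8→65) → #CF6741
41%: (255 − 104.55 = 150.45→150, 127 − 52.07 = 74.93→75, 80 − 32.8 = 47.2→47) → #964B2F
75%: (255 − 191.25 = 63.75→64, 127 − 95.25 = 31.75→32, 80 − 60 = 20→20) → #402014
83%: (255 − 211.65 = 43.35→43, 127 − 105.41 = 21.59→22, 80 − 66.4 = 13.6→14) → #2B160E

#CF6741, #964B2F, #402014, #2B160E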